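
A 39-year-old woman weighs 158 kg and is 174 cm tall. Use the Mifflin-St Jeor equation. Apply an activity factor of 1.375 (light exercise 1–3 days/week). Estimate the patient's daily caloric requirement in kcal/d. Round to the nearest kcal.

3178 kcal/d

Mifflin-St Jeor (female): BMR = 10(158) + 6.25(174) − 5(39) − 161 = 1580 + 1087.5 − 195 − 161 = 2311.5 kcal/day.
TEE = BMR × activity factor = 2311.5 × 1.375 = 3178.3125 kcal/day.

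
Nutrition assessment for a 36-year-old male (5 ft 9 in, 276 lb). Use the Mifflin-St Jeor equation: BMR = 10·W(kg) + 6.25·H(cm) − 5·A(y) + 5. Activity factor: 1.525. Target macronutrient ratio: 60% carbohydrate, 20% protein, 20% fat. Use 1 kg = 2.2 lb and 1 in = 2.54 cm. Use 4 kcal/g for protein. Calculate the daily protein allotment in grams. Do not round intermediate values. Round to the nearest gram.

Convert to metric: weight = 276 ÷ 2.2 = 125.4545 kg; height = (5×12 + 9) × 2.54 = 69 × 2.54 = 175.26 cm.
Mifflin-St Jeor (male): BMR = 10(125.4545) + 6.25(175.26) − 5(36) + 5 = 1254.5455 + 1095.375 − 180 + 5 = 2174.9205 kcal/day.
TEE = 2174.9205 × 1.525 = 3316.7537 kcal/day.
Protein energy = 20% × 3316.7537 = 663.3507 kcal.
Protein = 663.3507 ÷ 4 kcal/g = 165.8377 g.

166 g/day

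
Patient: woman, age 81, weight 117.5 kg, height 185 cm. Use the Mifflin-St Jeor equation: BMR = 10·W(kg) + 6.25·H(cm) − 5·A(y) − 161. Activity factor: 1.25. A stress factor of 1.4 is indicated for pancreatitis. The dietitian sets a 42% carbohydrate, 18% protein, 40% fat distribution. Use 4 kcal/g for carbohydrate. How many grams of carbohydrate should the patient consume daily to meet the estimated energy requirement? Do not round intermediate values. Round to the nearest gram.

324 g/day

Mifflin-St Jeor (female): BMR = 10(117.5) + 6.25(185) − 5(81) − 161 = 1175 + 1156.25 − 405 − 161 = 1765.25 kcal/day.
TEE = 1765.25 × 1.25 = 2206.5625 kcal/day.
With stress factor 1.4: 2206.5625 × 1.4 = 3089.1875 kcal/day.
Carbohydrate energy = 42% × 3089.1875 = 1297.4588 kcal.
Carbohydrate = 1297.4588 ÷ 4 kcal/g = 324.3647 g.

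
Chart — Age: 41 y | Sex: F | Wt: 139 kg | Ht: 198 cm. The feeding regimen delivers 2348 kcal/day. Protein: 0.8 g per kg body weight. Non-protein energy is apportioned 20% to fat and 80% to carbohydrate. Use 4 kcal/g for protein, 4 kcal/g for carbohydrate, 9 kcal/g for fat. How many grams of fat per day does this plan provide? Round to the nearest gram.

42 g/day

Protein = 0.8 × 139 = 111.2 g → 111.2 × 4 = 444.8 kcal.
Non-protein calories = 2348 − 444.8 = 1903.2 kcal.
Fat: 20% × 1903.2 = 380.64 kcal; carbohydrate: 1522.56 kcal.
Fat: 380.64 kcal ÷ 9 kcal/g = 42.2933 g.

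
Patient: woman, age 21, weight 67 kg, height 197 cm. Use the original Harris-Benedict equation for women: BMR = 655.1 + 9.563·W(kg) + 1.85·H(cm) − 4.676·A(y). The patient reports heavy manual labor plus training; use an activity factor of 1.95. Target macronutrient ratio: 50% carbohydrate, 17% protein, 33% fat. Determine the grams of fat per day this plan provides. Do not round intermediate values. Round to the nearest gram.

Harris-Benedict: BMR = 655.1 + 9.563(67) + 1.85(197) − 4.676(21) = 1562.075 kcal/day.
TEE = 1562.075 × 1.95 = 3046.0463 kcal/day.
Fat energy = 33% × 3046.0463 = 1005.1953 kcal.
Fat = 1005.1953 ÷ 9 kcal/g = 111.6884 g.

112 g/day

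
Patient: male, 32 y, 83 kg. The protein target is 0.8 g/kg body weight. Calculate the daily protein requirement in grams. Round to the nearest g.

66 g/day

Protein = 0.8 g/kg × 83 kg = 66.4 g/day.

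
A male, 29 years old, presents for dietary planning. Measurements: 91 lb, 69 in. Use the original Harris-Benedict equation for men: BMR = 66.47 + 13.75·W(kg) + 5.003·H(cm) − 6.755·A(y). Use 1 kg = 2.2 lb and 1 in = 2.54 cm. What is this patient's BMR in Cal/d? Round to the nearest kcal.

Convert to metric: weight = 91 ÷ 2.2 = 41.3636 kg; height = 69 × 2.54 = 175.26 cm.
Harris-Benedict: BMR = 66.47 + 13.75(41.3636) + 5.003(175.26) − 6.755(29) = 1316.1508 kcal/day.

1316 Cal/d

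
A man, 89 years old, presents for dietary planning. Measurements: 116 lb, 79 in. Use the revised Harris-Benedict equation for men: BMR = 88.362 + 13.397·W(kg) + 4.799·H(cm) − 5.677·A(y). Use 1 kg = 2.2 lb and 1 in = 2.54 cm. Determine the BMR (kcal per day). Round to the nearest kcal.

1252 kcal per day

Convert to metric: weight = 116 ÷ 2.2 = 52.7273 kg; height = 79 × 2.54 = 200.66 cm.
Harris-Benedict: BMR = 88.362 + 13.397(52.7273) + 4.799(200.66) − 5.677(89) = 1252.4636 kcal/day.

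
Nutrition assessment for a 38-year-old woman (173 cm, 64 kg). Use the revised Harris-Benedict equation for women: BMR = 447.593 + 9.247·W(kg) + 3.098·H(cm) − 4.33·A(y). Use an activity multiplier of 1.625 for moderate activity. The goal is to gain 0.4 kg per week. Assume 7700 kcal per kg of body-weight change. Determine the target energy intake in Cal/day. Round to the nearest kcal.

Harris-Benedict: BMR = 447.593 + 9.247(64) + 3.098(173) − 4.33(38) = 1410.815 kcal/day.
TEE = 1410.815 × 1.625 = 2292.5744 kcal/day.
Required daily surplus = 0.4 × 7700 ÷ 7 = 440 kcal/day.
Target intake = 2292.5744 + 440 = 2732.5744 kcal/day.

2733 Cal/day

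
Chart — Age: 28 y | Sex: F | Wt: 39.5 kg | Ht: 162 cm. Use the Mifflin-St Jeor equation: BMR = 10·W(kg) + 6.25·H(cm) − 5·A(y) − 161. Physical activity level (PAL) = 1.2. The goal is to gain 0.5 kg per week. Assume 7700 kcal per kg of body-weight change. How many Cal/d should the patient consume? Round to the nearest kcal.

Mifflin-St Jeor (female): BMR = 10(39.5) + 6.25(162) − 5(28) − 161 = 395 + 1012.5 − 140 − 161 = 1106.5 kcal/day.
TEE = 1106.5 × 1.2 = 1327.8 kcal/day.
Required daily surplus = 0.5 × 7700 ÷ 7 = 550 kcal/day.
Target intake = 1327.8 + 550 = 1877.8 kcal/day.

1878 Cal/d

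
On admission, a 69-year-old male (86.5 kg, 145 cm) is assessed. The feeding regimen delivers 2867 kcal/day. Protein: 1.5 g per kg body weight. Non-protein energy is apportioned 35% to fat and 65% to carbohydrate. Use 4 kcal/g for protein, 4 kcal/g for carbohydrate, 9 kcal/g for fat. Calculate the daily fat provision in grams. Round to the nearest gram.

Protein = 1.5 × 86.5 = 129.75 g → 129.75 × 4 = 519 kcal.
Non-protein calories = 2867 − 519 = 2348 kcal.
Fat: 35% × 2348 = 821.8 kcal; carbohydrate: 1526.2 kcal.
Fat: 821.8 kcal ÷ 9 kcal/g = 91.3111 g.

91 g/day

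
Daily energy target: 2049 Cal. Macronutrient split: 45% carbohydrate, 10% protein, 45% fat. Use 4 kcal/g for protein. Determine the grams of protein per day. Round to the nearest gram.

Protein energy = 10% × 2049 = 204.9 kcal.
At 4 kcal/g: 204.9 ÷ 4 = 51.225 g.

51 g/day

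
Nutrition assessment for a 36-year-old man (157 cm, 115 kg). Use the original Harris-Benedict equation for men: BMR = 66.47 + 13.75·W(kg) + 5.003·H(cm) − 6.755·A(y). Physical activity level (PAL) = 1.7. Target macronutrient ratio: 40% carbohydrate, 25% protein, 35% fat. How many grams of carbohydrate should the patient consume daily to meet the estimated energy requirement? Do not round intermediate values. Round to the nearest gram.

372 g/day

Harris-Benedict: BMR = 66.47 + 13.75(115) + 5.003(157) − 6.755(36) = 2190.011 kcal/day.
TEE = 2190.011 × 1.7 = 3723.0187 kcal/day.
Carbohydrate energy = 40% × 3723.0187 = 1489.2075 kcal.
Carbohydrate = 1489.2075 ÷ 4 kcal/g = 372.3019 g.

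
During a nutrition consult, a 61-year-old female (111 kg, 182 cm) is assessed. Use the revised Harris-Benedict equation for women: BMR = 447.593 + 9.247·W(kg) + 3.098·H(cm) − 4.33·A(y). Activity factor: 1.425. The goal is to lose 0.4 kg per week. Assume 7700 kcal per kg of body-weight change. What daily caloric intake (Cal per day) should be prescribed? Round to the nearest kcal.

2088 Cal per day

Harris-Benedict: BMR = 447.593 + 9.247(111) + 3.098(182) − 4.33(61) = 1773.716 kcal/day.
TEE = 1773.716 × 1.425 = 2527.5453 kcal/day.
Required daily deficit = 0.4 × 7700 ÷ 7 = 440 kcal/day.
Target intake = 2527.5453 − 440 = 2087.5453 kcal/day.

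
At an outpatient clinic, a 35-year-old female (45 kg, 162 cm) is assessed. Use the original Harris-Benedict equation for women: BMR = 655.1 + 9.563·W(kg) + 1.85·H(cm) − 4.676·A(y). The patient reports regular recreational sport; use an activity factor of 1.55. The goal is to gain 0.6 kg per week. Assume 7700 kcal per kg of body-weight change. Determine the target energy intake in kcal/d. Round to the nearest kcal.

2553 kcal/d

Harris-Benedict: BMR = 655.1 + 9.563(45) + 1.85(162) − 4.676(35) = 1221.475 kcal/day.
TEE = 1221.475 × 1.55 = 1893.2863 kcal/day.
Required daily surplus = 0.6 × 7700 ÷ 7 = 660 kcal/day.
Target intake = 1893.2863 + 660 = 2553.2863 kcal/day.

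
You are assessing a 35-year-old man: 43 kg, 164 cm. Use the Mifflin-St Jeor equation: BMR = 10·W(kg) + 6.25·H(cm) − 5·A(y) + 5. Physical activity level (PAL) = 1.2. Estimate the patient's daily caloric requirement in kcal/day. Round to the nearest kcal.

1542 kcal/day

Mifflin-St Jeor (male): BMR = 10(43) + 6.25(164) − 5(35) + 5 = 430 + 1025 − 175 + 5 = 1285 kcal/day.
TEE = BMR × activity factor = 1285 × 1.2 = 1542 kcal/day.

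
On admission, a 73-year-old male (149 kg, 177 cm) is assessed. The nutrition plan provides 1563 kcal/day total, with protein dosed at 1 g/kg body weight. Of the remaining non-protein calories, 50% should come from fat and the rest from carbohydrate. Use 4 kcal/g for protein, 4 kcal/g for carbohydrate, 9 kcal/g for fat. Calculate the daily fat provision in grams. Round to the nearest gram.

54 g/day

Protein = 1 × 149 = 149 g → 149 × 4 = 596 kcal.
Non-protein calories = 1563 − 596 = 967 kcal.
Fat: 50% × 967 = 483.5 kcal; carbohydrate: 483.5 kcal.
Fat: 483.5 kcal ÷ 9 kcal/g = 53.7222 g.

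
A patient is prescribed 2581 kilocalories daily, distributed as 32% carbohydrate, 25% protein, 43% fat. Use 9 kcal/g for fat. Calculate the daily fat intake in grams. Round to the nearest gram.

123 g/day

Fat energy = 43% × 2581 = 1109.83 kcal.
At 9 kcal/g: 1109.83 ÷ 9 = 123.3144 g.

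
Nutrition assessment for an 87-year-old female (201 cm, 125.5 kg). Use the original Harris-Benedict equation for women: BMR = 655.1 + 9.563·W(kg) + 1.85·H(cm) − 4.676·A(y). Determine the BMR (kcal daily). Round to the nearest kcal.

1820 kcal daily

Harris-Benedict: BMR = 655.1 + 9.563(125.5) + 1.85(201) − 4.676(87) = 1820.2945 kcal/day.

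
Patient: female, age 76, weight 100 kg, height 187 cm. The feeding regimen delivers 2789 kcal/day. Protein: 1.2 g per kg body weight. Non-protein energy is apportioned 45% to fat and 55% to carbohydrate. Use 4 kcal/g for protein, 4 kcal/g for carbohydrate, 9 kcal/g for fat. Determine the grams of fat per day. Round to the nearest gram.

115 g/day

Protein = 1.2 × 100 = 120 g → 120 × 4 = 480 kcal.
Non-protein calories = 2789 − 480 = 2309 kcal.
Fat: 45% × 2309 = 1039.05 kcal; carbohydrate: 1269.95 kcal.
Fat: 1039.05 kcal ÷ 9 kcal/g = 115.45 g.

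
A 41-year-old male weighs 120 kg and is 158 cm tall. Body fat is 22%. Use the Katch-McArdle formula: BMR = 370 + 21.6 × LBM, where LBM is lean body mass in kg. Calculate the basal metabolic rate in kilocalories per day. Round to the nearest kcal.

2392 kilocalories per day

LBM = 120 × (1 − 0.22) = 93.6 kg. Katch-McArdle: BMR = 370 + 21.6 × 93.6 = 2391.76 kcal/day.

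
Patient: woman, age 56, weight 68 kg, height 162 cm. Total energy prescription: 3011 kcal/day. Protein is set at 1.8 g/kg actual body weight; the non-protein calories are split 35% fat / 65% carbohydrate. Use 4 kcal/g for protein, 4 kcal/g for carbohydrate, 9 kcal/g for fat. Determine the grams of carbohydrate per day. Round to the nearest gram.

410 g/day

Protein = 1.8 × 68 = 122.4 g → 122.4 × 4 = 489.6 kcal.
Non-protein calories = 3011 − 489.6 = 2521.4 kcal.
Fat: 35% × 2521.4 = 882.49 kcal; carbohydrate: 1638.91 kcal.
Carbohydrate: 1638.91 kcal ÷ 4 kcal/g = 409.7275 g.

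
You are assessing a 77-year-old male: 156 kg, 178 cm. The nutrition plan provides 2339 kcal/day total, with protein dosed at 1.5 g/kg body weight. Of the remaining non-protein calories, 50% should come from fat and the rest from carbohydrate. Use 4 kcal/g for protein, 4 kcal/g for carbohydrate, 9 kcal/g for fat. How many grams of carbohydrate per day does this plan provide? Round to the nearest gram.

Protein = 1.5 × 156 = 234 g → 234 × 4 = 936 kcal.
Non-protein calories = 2339 − 936 = 1403 kcal.
Fat: 50% × 1403 = 701.5 kcal; carbohydrate: 701.5 kcal.
Carbohydrate: 701.5 kcal ÷ 4 kcal/g = 175.375 g.

175 g/day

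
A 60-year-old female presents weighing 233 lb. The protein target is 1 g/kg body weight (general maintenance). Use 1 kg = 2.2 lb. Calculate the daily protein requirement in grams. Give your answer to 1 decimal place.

Weight in kg = 233 ÷ 2.2 = 105.9091 kg.
Protein = 1 g/kg × 105.9091 kg = 105.9091 g/day.

105.9 g/day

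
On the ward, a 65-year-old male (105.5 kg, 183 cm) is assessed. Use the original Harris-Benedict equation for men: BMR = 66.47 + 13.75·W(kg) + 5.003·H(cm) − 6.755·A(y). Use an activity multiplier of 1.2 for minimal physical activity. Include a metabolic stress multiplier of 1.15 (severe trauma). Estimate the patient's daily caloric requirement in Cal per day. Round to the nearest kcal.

Harris-Benedict: BMR = 66.47 + 13.75(105.5) + 5.003(183) − 6.755(65) = 1993.569 kcal/day.
TEE = BMR × activity factor = 1993.569 × 1.2 = 2392.2828 kcal/day.
Apply stress factor: 2392.2828 × 1.15 = 2751.1252 kcal/day.

2751 Cal per day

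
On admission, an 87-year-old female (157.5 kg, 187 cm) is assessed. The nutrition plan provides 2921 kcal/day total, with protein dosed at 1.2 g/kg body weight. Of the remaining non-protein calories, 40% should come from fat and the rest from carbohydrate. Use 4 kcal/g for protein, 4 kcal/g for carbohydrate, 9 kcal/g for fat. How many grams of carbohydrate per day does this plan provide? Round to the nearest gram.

Protein = 1.2 × 157.5 = 189 g → 189 × 4 = 756 kcal.
Non-protein calories = 2921 − 756 = 2165 kcal.
Fat: 40% × 2165 = 866 kcal; carbohydrate: 1299 kcal.
Carbohydrate: 1299 kcal ÷ 4 kcal/g = 324.75 g.

325 g/day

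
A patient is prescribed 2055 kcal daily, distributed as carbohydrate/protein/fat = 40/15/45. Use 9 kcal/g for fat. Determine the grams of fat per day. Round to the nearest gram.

103 g/day

Fat energy = 45% × 2055 = 924.75 kcal.
At 9 kcal/g: 924.75 ÷ 9 = 102.75 g.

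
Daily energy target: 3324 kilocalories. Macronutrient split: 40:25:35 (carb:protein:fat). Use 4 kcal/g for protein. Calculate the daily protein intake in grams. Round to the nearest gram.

Protein energy = 25% × 3324 = 831 kcal.
At 4 kcal/g: 831 ÷ 4 = 207.75 g.

208 g/day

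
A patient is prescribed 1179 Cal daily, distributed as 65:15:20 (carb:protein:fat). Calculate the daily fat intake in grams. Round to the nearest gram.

Fat energy = 20% × 1179 = 235.8 kcal.
At 9 kcal/g: 235.8 ÷ 9 = 26.2 g.

26 g/day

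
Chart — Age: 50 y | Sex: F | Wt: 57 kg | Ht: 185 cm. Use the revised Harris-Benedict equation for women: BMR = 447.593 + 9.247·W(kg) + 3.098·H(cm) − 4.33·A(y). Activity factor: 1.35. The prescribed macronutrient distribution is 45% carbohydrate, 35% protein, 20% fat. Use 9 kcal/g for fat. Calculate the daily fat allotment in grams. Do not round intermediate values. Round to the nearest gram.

40 g/day

Harris-Benedict: BMR = 447.593 + 9.247(57) + 3.098(185) − 4.33(50) = 1331.302 kcal/day.
TEE = 1331.302 × 1.35 = 1797.2577 kcal/day.
Fat energy = 20% × 1797.2577 = 359.4515 kcal.
Fat = 359.4515 ÷ 9 kcal/g = 39.9391 g.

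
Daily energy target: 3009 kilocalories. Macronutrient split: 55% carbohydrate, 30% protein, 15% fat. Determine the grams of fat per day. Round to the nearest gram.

Fat energy = 15% × 3009 = 451.35 kcal.
At 9 kcal/g: 451.35 ÷ 9 = 50.15 g.

50 g/day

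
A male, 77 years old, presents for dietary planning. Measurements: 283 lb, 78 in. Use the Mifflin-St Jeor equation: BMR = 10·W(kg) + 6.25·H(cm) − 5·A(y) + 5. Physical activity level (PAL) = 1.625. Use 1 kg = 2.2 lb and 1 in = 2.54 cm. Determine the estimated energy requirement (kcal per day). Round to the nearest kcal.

3485 kcal per day

Convert to metric: weight = 283 ÷ 2.2 = 128.6364 kg; height = 78 × 2.54 = 198.12 cm.
Mifflin-St Jeor (male): BMR = 10(128.6364) + 6.25(198.12) − 5(77) + 5 = 1286.3636 + 1238.25 − 385 + 5 = 2144.6136 kcal/day.
TEE = BMR × activity factor = 2144.6136 × 1.625 = 3484.9972 kcal/day.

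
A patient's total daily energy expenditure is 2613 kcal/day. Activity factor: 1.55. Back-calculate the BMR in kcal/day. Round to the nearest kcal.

1686 kcal/day

BMR = TEE ÷ activity factor = 2613 ÷ 1.55 = 1685.8065 kcal/day.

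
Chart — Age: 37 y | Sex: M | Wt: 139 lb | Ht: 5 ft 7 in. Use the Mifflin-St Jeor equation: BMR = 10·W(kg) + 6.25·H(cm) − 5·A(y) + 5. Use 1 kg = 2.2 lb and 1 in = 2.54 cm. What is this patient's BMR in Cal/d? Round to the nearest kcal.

Convert to metric: weight = 139 ÷ 2.2 = 63.1818 kg; height = (5×12 + 7) × 2.54 = 67 × 2.54 = 170.18 cm.
Mifflin-St Jeor (male): BMR = 10(63.1818) + 6.25(170.18) − 5(37) + 5 = 631.8182 + 1063.625 − 185 + 5 = 1515.4432 kcal/day.

1515 Cal/d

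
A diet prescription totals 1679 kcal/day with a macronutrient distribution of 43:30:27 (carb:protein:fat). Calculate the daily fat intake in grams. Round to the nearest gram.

Fat energy = 27% × 1679 = 453.33 kcal.
At 9 kcal/g: 453.33 ÷ 9 = 50.37 g.

50 g/day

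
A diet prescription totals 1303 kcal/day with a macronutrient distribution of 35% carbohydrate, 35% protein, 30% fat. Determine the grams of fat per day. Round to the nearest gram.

Fat energy = 30% × 1303 = 390.9 kcal.
At 9 kcal/g: 390.9 ÷ 9 = 43.4333 g.

43 g/day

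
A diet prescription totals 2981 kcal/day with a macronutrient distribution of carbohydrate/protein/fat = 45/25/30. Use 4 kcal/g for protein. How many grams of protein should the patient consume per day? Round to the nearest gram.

Protein energy = 25% × 2981 = 745.25 kcal.
At 4 kcal/g: 745.25 ÷ 4 = 186.3125 g.

186 g/day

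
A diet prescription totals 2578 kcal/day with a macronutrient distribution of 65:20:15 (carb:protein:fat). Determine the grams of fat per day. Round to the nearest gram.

43 g/day

Fat energy = 15% × 2578 = 386.7 kcal.
At 9 kcal/g: 386.7 ÷ 9 = 42.9667 g.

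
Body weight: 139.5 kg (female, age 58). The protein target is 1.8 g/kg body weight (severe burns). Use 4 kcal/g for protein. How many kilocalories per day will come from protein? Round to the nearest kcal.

Protein = 1.8 g/kg × 139.5 kg = 251.1 g/day.
Protein energy = 251.1 g × 4 kcal/g = 1004.4 kcal/day.

1004 kcal/day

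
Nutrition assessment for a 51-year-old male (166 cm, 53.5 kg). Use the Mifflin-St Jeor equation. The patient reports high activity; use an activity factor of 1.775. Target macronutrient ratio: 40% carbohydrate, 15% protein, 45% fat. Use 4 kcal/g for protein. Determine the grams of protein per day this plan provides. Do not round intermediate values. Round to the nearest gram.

Mifflin-St Jeor (male): BMR = 10(53.5) + 6.25(166) − 5(51) + 5 = 535 + 1037.5 − 255 + 5 = 1322.5 kcal/day.
TEE = 1322.5 × 1.775 = 2347.4375 kcal/day.
Protein energy = 15% × 2347.4375 = 352.1156 kcal.
Protein = 352.1156 ÷ 4 kcal/g = 88.0289 g.

88 g/day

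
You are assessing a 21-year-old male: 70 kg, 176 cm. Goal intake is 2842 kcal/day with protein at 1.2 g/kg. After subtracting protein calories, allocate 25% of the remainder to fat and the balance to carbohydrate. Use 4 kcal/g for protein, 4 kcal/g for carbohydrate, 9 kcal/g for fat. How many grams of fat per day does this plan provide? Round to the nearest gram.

70 g/day

Protein = 1.2 × 70 = 84 g → 84 × 4 = 336 kcal.
Non-protein calories = 2842 − 336 = 2506 kcal.
Fat: 25% × 2506 = 626.5 kcal; carbohydrate: 1879.5 kcal.
Fat: 626.5 kcal ÷ 9 kcal/g = 69.6111 g.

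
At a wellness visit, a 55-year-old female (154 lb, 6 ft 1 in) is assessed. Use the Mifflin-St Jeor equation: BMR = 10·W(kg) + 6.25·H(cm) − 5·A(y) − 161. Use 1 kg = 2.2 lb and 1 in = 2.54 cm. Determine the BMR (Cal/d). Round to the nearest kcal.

Convert to metric: weight = 154 ÷ 2.2 = 70 kg; height = (6×12 + 1) × 2.54 = 73 × 2.54 = 185.42 cm.
Mifflin-St Jeor (female): BMR = 10(70) + 6.25(185.42) − 5(55) − 161 = 700 + 1158.875 − 275 − 161 = 1422.875 kcal/day.

1423 Cal/d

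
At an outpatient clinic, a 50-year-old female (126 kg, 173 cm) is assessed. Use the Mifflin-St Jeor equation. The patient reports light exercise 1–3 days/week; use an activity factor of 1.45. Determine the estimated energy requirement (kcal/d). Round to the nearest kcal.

Mifflin-St Jeor (female): BMR = 10(126) + 6.25(173) − 5(50) − 161 = 1260 + 1081.25 − 250 − 161 = 1930.25 kcal/day.
TEE = BMR × activity factor = 1930.25 × 1.45 = 2798.8625 kcal/day.

2799 kcal/d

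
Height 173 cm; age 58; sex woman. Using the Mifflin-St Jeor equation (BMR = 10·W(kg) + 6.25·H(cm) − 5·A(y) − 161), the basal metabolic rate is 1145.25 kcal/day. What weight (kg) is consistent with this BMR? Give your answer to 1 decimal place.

1145.25 = 10·W + 6.25(173) − 5(58) − 161
10·W = 1145.25 − 630.25 = 515, so W = 51.5 kg.

51.5 kg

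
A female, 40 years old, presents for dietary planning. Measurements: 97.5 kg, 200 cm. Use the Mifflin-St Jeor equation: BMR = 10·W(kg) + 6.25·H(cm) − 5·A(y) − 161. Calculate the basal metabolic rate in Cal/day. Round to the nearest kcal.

1864 Cal/day

Mifflin-St Jeor (female): BMR = 10(97.5) + 6.25(200) − 5(40) − 161 = 975 + 1250 − 200 − 161 = 1864 kcal/day.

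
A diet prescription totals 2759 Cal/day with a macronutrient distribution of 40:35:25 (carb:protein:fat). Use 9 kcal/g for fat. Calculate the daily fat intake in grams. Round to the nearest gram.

77 g/day

Fat energy = 25% × 2759 = 689.75 kcal.
At 9 kcal/g: 689.75 ÷ 9 = 76.6389 g.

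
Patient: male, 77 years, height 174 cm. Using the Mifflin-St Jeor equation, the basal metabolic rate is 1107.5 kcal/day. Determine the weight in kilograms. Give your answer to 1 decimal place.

1107.5 = 10·W + 6.25(174) − 5(77) + 5
10·W = 1107.5 − 707.5 = 400, so W = 40 kg.

40.0 kg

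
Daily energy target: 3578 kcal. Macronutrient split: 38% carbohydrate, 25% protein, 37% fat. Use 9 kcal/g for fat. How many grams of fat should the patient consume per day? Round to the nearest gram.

147 g/day

Fat energy = 37% × 3578 = 1323.86 kcal.
At 9 kcal/g: 1323.86 ÷ 9 = 147.0956 g.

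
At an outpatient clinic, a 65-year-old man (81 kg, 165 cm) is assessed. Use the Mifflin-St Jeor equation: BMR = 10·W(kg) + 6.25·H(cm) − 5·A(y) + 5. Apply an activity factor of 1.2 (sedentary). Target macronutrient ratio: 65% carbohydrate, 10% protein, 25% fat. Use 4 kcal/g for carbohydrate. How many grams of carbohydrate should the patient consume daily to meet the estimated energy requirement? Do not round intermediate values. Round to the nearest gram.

Mifflin-St Jeor (male): BMR = 10(81) + 6.25(165) − 5(65) + 5 = 810 + 1031.25 − 325 + 5 = 1521.25 kcal/day.
TEE = 1521.25 × 1.2 = 1825.5 kcal/day.
Carbohydrate energy = 65% × 1825.5 = 1186.575 kcal.
Carbohydrate = 1186.575 ÷ 4 kcal/g = 296.6438 g.

297 g/day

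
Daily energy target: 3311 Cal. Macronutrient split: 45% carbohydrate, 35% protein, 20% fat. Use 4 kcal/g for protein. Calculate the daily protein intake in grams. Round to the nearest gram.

290 g/day

Protein energy = 35% × 3311 = 1158.85 kcal.
At 4 kcal/g: 1158.85 ÷ 4 = 289.7125 g.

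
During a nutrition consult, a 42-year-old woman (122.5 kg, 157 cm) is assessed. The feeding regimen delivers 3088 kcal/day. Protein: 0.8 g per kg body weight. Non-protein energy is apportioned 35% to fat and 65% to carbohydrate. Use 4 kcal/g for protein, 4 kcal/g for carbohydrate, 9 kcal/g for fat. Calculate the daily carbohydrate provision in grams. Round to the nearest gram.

Protein = 0.8 × 122.5 = 98 g → 98 × 4 = 392 kcal.
Non-protein calories = 3088 − 392 = 2696 kcal.
Fat: 35% × 2696 = 943.6 kcal; carbohydrate: 1752.4 kcal.
Carbohydrate: 1752.4 kcal ÷ 4 kcal/g = 438.1 g.

438 g/day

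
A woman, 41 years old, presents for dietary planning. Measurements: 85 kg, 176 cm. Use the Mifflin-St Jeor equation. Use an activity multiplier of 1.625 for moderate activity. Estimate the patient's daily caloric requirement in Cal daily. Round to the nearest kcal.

2574 Cal daily

Mifflin-St Jeor (female): BMR = 10(85) + 6.25(176) − 5(41) − 161 = 850 + 1100 − 205 − 161 = 1584 kcal/day.
TEE = BMR × activity factor = 1584 × 1.625 = 2574 kcal/day.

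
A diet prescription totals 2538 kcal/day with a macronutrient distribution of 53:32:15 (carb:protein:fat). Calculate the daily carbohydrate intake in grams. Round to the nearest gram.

336 g/day

Carbohydrate energy = 53% × 2538 = 1345.14 kcal.
At 4 kcal/g: 1345.14 ÷ 4 = 336.285 g.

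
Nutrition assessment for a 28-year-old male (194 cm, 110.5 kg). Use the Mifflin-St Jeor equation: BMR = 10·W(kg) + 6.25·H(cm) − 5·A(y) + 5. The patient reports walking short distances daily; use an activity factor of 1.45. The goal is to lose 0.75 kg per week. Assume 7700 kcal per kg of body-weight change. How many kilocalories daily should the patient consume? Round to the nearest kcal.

Mifflin-St Jeor (male): BMR = 10(110.5) + 6.25(194) − 5(28) + 5 = 1105 + 1212.5 − 140 + 5 = 2182.5 kcal/day.
TEE = 2182.5 × 1.45 = 3164.625 kcal/day.
Required daily deficit = 0.75 × 7700 ÷ 7 = 825 kcal/day.
Target intake = 3164.625 − 825 = 2339.625 kcal/day.

2340 kilocalories daily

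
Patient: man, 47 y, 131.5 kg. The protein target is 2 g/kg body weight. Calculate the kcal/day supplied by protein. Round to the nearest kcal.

Protein = 2 g/kg × 131.5 kg = 263 g/day.
Protein energy = 263 g × 4 kcal/g = 1052 kcal/day.

1052 kcal/day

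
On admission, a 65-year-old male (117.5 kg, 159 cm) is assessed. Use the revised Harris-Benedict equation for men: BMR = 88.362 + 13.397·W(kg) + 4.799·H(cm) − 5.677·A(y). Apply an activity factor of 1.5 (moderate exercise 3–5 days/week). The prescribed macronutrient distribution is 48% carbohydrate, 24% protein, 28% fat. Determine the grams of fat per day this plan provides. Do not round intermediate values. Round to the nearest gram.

96 g/day

Harris-Benedict: BMR = 88.362 + 13.397(117.5) + 4.799(159) − 5.677(65) = 2056.5455 kcal/day.
TEE = 2056.5455 × 1.5 = 3084.8183 kcal/day.
Fat energy = 28% × 3084.8183 = 863.7491 kcal.
Fat = 863.7491 ÷ 9 kcal/g = 95.9721 g.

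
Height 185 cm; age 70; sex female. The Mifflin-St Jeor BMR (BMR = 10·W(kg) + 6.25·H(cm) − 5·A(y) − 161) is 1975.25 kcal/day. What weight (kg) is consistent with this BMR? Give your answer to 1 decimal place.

1975.25 = 10·W + 6.25(185) − 5(70) − 161
10·W = 1975.25 − 645.25 = 1330, so W = 133 kg.

133.0 kg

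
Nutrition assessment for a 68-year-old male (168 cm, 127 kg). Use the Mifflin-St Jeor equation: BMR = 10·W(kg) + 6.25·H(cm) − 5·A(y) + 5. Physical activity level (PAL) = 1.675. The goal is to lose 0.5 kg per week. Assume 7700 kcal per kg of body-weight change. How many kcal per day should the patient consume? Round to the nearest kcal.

2775 kcal per day

Mifflin-St Jeor (male): BMR = 10(127) + 6.25(168) − 5(68) + 5 = 1270 + 1050 − 340 + 5 = 1985 kcal/day.
TEE = 1985 × 1.675 = 3324.875 kcal/day.
Required daily deficit = 0.5 × 7700 ÷ 7 = 550 kcal/day.
Target intake = 3324.875 − 550 = 2774.875 kcal/day.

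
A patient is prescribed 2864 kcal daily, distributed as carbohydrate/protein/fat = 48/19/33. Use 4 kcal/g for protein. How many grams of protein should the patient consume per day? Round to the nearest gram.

136 g/day

Protein energy = 19% × 2864 = 544.16 kcal.
At 4 kcal/g: 544.16 ÷ 4 = 136.04 g.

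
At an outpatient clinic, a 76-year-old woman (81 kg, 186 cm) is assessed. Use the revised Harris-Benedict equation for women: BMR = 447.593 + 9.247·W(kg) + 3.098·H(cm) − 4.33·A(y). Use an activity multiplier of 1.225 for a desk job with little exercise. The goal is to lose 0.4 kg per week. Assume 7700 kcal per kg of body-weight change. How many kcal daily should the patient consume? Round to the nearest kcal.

1329 kcal daily

Harris-Benedict: BMR = 447.593 + 9.247(81) + 3.098(186) − 4.33(76) = 1443.748 kcal/day.
TEE = 1443.748 × 1.225 = 1768.5913 kcal/day.
Required daily deficit = 0.4 × 7700 ÷ 7 = 440 kcal/day.
Target intake = 1768.5913 − 440 = 1328.5913 kcal/day.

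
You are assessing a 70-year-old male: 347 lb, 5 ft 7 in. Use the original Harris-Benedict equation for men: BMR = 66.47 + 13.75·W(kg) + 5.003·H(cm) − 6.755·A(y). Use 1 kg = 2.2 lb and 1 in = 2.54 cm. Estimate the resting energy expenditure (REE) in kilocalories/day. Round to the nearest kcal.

2614 kilocalories/day

Convert to metric: weight = 347 ÷ 2.2 = 157.7273 kg; height = (5×12 + 7) × 2.54 = 67 × 2.54 = 170.18 cm.
Harris-Benedict: BMR = 66.47 + 13.75(157.7273) + 5.003(170.18) − 6.755(70) = 2613.7805 kcal/day.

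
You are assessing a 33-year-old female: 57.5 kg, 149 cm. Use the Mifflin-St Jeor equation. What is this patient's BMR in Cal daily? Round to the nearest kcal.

Mifflin-St Jeor (female): BMR = 10(57.5) + 6.25(149) − 5(33) − 161 = 575 + 931.25 − 165 − 161 = 1180.25 kcal/day.

1180 Cal daily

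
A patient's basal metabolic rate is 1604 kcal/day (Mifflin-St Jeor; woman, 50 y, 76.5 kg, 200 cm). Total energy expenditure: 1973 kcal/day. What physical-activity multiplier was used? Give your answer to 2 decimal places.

1.23

Activity factor = TEE ÷ BMR = 1973 ÷ 1604 = 1.23.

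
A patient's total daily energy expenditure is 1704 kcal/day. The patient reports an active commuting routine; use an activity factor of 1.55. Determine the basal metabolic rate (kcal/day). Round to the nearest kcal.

BMR = TEE ÷ activity factor = 1704 ÷ 1.55 = 1099.3548 kcal/day.

1099 kcal/day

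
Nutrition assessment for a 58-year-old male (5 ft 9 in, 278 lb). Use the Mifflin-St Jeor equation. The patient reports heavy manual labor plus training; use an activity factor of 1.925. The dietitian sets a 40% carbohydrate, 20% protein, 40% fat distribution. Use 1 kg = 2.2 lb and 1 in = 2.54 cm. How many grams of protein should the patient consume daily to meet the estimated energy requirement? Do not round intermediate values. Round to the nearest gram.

200 g/day

Convert to metric: weight = 278 ÷ 2.2 = 126.3636 kg; height = (5×12 + 9) × 2.54 = 69 × 2.54 = 175.26 cm.
Mifflin-St Jeor (male): BMR = 10(126.3636) + 6.25(175.26) − 5(58) + 5 = 1263.6364 + 1095.375 − 290 + 5 = 2074.0114 kcal/day.
TEE = 2074.0114 × 1.925 = 3992.4719 kcal/day.
Protein energy = 20% × 3992.4719 = 798.4944 kcal.
Protein = 798.4944 ÷ 4 kcal/g = 199.6236 g.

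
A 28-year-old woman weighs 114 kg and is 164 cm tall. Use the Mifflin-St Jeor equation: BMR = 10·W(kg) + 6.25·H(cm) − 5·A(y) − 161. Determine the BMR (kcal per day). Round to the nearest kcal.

Mifflin-St Jeor (female): BMR = 10(114) + 6.25(164) − 5(28) − 161 = 1140 + 1025 − 140 − 161 = 1864 kcal/day.

1864 kcal per day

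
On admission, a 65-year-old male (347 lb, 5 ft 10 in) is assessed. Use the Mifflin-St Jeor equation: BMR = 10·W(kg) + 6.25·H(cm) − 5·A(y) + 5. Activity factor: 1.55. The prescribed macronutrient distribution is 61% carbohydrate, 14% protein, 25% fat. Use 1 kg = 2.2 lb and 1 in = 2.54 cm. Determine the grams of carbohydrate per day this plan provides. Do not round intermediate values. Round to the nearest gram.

Convert to metric: weight = 347 ÷ 2.2 = 157.7273 kg; height = (5×12 + 10) × 2.54 = 70 × 2.54 = 177.8 cm.
Mifflin-St Jeor (male): BMR = 10(157.7273) + 6.25(177.8) − 5(65) + 5 = 1577.2727 + 1111.25 − 325 + 5 = 2368.5227 kcal/day.
TEE = 2368.5227 × 1.55 = 3671.2102 kcal/day.
Carbohydrate energy = 61% × 3671.2102 = 2239.4382 kcal.
Carbohydrate = 2239.4382 ÷ 4 kcal/g = 559.8596 g.

560 g/day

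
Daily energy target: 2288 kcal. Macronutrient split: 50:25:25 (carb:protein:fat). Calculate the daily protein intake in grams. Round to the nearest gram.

143 g/day

Protein energy = 25% × 2288 = 572 kcal.
At 4 kcal/g: 572 ÷ 4 = 143 g.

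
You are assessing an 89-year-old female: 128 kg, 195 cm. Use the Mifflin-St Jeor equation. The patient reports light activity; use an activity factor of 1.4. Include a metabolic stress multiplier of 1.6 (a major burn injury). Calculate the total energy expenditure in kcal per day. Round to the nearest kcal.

4240 kcal per day

Mifflin-St Jeor (female): BMR = 10(128) + 6.25(195) − 5(89) − 161 = 1280 + 1218.75 − 445 − 161 = 1892.75 kcal/day.
TEE = BMR × activity factor = 1892.75 × 1.4 = 2649.85 kcal/day.
Apply stress factor: 2649.85 × 1.6 = 4239.76 kcal/day.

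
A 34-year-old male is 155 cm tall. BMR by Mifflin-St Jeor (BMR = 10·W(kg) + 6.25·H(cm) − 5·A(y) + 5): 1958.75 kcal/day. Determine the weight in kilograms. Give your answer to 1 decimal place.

1958.75 = 10·W + 6.25(155) − 5(34) + 5
10·W = 1958.75 − 803.75 = 1155, so W = 115.5 kg.

115.5 kg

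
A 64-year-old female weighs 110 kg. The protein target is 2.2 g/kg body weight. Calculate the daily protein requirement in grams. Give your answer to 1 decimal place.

242.0 g/day

Protein = 2.2 g/kg × 110 kg = 242 g/day.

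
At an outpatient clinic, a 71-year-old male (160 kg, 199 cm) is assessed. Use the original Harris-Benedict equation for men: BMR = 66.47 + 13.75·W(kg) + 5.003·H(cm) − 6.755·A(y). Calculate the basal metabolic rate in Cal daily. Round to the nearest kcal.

2782 Cal daily

Harris-Benedict: BMR = 66.47 + 13.75(160) + 5.003(199) − 6.755(71) = 2782.462 kcal/day.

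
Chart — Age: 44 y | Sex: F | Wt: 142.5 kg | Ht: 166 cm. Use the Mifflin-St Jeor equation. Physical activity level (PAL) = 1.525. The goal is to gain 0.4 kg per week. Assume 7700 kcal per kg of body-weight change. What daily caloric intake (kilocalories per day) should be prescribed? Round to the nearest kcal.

3614 kilocalories per day

Mifflin-St Jeor (female): BMR = 10(142.5) + 6.25(166) − 5(44) − 161 = 1425 + 1037.5 − 220 − 161 = 2081.5 kcal/day.
TEE = 2081.5 × 1.525 = 3174.2875 kcal/day.
Required daily surplus = 0.4 × 7700 ÷ 7 = 440 kcal/day.
Target intake = 3174.2875 + 440 = 3614.2875 kcal/day.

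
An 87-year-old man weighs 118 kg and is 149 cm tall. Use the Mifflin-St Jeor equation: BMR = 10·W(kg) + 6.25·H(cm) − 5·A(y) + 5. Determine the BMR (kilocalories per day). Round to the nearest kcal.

1681 kilocalories per day

Mifflin-St Jeor (male): BMR = 10(118) + 6.25(149) − 5(87) + 5 = 1180 + 931.25 − 435 + 5 = 1681.25 kcal/day.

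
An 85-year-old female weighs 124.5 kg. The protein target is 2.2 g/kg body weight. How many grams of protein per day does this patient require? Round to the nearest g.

Protein = 2.2 g/kg × 124.5 kg = 273.9 g/day.

274 g/day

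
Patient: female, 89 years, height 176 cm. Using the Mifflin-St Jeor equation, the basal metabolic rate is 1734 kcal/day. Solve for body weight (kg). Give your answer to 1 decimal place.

124.0 kg

1734 = 10·W + 6.25(176) − 5(89) − 161
10·W = 1734 − 494 = 1240, so W = 124 kg.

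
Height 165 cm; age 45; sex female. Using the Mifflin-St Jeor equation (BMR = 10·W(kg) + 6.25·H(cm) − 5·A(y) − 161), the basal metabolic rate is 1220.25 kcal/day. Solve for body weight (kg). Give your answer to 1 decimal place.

1220.25 = 10·W + 6.25(165) − 5(45) − 161
10·W = 1220.25 − 645.25 = 575, so W = 57.5 kg.

57.5 kg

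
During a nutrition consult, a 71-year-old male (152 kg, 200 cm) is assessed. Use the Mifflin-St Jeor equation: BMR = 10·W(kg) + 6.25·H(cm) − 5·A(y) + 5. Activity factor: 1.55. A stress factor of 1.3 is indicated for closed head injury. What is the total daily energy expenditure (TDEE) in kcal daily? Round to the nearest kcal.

Mifflin-St Jeor (male): BMR = 10(152) + 6.25(200) − 5(71) + 5 = 1520 + 1250 − 355 + 5 = 2420 kcal/day.
TEE = BMR × activity factor = 2420 × 1.55 = 3751 kcal/day.
Apply stress factor: 3751 × 1.3 = 4876.3 kcal/day.

4876 kcal daily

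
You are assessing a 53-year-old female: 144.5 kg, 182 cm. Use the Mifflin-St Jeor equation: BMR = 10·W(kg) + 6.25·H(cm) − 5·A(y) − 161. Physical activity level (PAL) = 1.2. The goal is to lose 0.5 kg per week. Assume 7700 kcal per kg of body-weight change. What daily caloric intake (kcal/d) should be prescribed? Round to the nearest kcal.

Mifflin-St Jeor (female): BMR = 10(144.5) + 6.25(182) − 5(53) − 161 = 1445 + 1137.5 − 265 − 161 = 2156.5 kcal/day.
TEE = 2156.5 × 1.2 = 2587.8 kcal/day.
Required daily deficit = 0.5 × 7700 ÷ 7 = 550 kcal/day.
Target intake = 2587.8 − 550 = 2037.8 kcal/day.

2038 kcal/d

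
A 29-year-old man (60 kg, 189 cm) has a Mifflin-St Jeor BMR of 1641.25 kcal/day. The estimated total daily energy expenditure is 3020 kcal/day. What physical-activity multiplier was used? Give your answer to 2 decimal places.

1.84

Activity factor = TEE ÷ BMR = 3020 ÷ 1641.25 = 1.84.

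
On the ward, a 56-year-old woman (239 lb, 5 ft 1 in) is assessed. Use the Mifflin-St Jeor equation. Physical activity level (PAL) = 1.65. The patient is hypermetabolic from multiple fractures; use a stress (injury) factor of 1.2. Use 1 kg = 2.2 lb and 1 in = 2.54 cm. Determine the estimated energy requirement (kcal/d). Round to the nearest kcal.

3195 kcal/d

Convert to metric: weight = 239 ÷ 2.2 = 108.6364 kg; height = (5×12 + 1) × 2.54 = 61 × 2.54 = 154.94 cm.
Mifflin-St Jeor (female): BMR = 10(108.6364) + 6.25(154.94) − 5(56) − 161 = 1086.3636 + 968.375 − 280 − 161 = 1613.7386 kcal/day.
TEE = BMR × activity factor = 1613.7386 × 1.65 = 2662.6687 kcal/day.
Apply stress factor: 2662.6687 × 1.2 = 3195.2025 kcal/day.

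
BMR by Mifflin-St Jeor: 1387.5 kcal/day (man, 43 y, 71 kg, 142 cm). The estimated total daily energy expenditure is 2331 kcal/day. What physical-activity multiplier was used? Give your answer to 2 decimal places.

Activity factor = TEE ÷ BMR = 2331 ÷ 1387.5 = 1.68.

1.68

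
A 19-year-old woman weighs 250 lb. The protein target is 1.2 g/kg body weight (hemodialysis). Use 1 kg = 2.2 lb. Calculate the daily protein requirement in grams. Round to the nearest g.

Weight in kg = 250 ÷ 2.2 = 113.6364 kg.
Protein = 1.2 g/kg × 113.6364 kg = 136.3636 g/day.

136 g/day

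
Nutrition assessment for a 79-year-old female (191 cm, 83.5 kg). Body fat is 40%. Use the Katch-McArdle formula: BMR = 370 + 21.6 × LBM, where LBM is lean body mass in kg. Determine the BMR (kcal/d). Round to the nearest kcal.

1452 kcal/d

LBM = 83.5 × (1 − 0.4) = 50.1 kg. Katch-McArdle: BMR = 370 + 21.6 × 50.1 = 1452.16 kcal/day.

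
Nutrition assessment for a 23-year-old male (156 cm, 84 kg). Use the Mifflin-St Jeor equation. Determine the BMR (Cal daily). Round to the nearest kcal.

1705 Cal daily

Mifflin-St Jeor (male): BMR = 10(84) + 6.25(156) − 5(23) + 5 = 840 + 975 − 115 + 5 = 1705 kcal/day.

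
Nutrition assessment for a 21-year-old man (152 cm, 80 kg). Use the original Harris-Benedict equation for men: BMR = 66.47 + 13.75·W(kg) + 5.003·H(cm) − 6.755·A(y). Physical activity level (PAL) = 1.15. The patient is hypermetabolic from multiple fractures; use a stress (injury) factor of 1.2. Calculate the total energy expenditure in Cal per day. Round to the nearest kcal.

Harris-Benedict: BMR = 66.47 + 13.75(80) + 5.003(152) − 6.755(21) = 1785.071 kcal/day.
TEE = BMR × activity factor = 1785.071 × 1.15 = 2052.8317 kcal/day.
Apply stress factor: 2052.8317 × 1.2 = 2463.398 kcal/day.

2463 Cal per day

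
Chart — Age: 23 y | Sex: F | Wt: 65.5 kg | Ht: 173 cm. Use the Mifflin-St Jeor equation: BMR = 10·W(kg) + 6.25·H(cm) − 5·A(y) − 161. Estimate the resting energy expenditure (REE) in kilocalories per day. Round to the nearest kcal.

1460 kilocalories per day

Mifflin-St Jeor (female): BMR = 10(65.5) + 6.25(173) − 5(23) − 161 = 655 + 1081.25 − 115 − 161 = 1460.25 kcal/day.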